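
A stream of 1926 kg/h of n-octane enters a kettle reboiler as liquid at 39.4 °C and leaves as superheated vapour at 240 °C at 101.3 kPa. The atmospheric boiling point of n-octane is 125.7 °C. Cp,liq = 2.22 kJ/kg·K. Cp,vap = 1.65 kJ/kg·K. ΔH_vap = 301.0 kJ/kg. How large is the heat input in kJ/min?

liquid 39.4→125.7 °C: 191.59 kJ/kg
vaporisation at 125.7 °C: 301 kJ/kg
vapour 125.7→240 °C: 188.59 kJ/kg
Δh = 191.59 + 301 + 188.59 = 681.18 kJ/kg
Q = ṁ·Δh = 1926 kg/h × 681.18 kJ/kg = 1.312e+06 kJ/h
|Q| = 364.43 kW = 21866 kJ/min

Q = 21900 kJ/min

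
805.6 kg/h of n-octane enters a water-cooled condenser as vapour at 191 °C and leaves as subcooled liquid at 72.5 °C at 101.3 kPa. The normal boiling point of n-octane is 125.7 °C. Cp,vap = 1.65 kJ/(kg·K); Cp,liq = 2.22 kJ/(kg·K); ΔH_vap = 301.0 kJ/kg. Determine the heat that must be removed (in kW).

vapour 191→125.7 °C: -107.74 kJ/kg
condensation at 125.7 °C: -301 kJ/kg
liquid 125.7→72.5 °C: -118.1 kJ/kg
Δh = -107.74 + -301 + -118.1 = -526.85 kJ/kg
Q = ṁ·Δh = 805.6 kg/h × -526.85 kJ/kg = -424430 kJ/h
|Q| = 117.9 kW

Q_c = 118 kW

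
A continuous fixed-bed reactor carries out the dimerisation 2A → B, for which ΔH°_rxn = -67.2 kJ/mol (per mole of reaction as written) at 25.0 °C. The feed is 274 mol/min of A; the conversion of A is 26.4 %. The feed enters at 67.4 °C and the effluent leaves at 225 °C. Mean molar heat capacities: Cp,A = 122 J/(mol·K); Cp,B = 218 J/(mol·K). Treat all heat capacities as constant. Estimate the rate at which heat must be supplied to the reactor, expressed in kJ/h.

Q_in = 159000 kJ/h

Extent of reaction ξ = 0.264 × 274 / 2 = 36.168 mol/min
Reaction term: ξ·ΔH°_rxn = 36.168 × -67.2 = -2430.5 kJ/min
Sensible, feed 67.4→25 °C: -1417.3 kJ/min
Outlet flows (mol/min): A 201.66, B 36.168
Sensible, products 25→225 °C: 6497.5 kJ/min
Q = ΔH = 2649.7 kJ/min = 44.161 kW
Heat supplied = 158980 kJ/h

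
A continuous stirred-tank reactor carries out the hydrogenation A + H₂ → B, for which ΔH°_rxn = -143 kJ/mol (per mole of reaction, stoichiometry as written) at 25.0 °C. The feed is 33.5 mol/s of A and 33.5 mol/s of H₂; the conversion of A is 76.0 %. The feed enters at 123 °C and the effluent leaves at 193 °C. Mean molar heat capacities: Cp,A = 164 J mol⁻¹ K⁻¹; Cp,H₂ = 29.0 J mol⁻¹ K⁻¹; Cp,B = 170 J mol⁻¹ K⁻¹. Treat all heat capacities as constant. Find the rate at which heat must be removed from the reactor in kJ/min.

Extent of reaction ξ = 0.760 × 33.5 = 25.46 mol/s
Reaction term: ξ·ΔH°_rxn = 25.46 × -143 = -3640.8 kJ/s
Sensible, feed 123→25 °C: -633.62 kJ/s
Outlet flows (mol/s): A 8.04, H₂ 8.04, B 25.46
Sensible, products 25→193 °C: 987.83 kJ/s
Q = ΔH = -3286.6 kJ/s = -3286.6 kW
Heat removed = 197190 kJ/min

Q_out = 197000 kJ/min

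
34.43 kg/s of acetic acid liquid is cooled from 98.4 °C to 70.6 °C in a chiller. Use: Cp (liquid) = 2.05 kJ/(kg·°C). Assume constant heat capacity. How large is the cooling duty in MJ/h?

Q_c = 7060 MJ/h

Q = ṁ·Cp·ΔT = 34.43 × 2.05 × (70.6 − 98.4) = -1962.2 kJ/s
Cooling duty = 7063.8 MJ/h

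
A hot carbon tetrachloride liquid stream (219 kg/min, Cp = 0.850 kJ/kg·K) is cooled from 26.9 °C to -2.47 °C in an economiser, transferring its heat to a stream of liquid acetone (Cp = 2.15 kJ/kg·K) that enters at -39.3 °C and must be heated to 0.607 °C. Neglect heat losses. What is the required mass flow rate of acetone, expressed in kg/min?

ṁ_c = 63.7 kg/min

Heat released by hot stream: Q = 219 × 0.850 × (26.9 − -2.47) = 5467.2 kJ/min
Energy balance on cold side (adiabatic exchanger): Q = ṁ_c·Cp_c·(T_c,out − T_c,in)
ṁ_c = 5467.2 / [2.15 × (0.607 − -39.3)] = 63.721 kg/min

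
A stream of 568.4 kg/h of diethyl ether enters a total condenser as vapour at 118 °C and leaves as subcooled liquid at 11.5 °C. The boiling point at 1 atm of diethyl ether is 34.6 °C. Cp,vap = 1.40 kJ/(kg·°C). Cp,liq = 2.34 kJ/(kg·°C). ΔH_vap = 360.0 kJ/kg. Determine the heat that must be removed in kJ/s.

Q_c = 83.8 kJ/s

vapour 118→34.6 °C: -116.76 kJ/kg
condensation at 34.6 °C: -360 kJ/kg
liquid 34.6→11.5 °C: -54.054 kJ/kg
Δh = -116.76 + -360 + -54.054 = -530.81 kJ/kg
Q = ṁ·Δh = 568.4 kg/h × -530.81 kJ/kg = -301710 kJ/h
|Q| = 83.81 kW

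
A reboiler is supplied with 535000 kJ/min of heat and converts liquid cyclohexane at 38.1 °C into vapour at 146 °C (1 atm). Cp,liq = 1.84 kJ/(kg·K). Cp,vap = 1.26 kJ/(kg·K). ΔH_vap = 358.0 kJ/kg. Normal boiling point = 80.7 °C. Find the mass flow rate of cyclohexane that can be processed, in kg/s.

Δh = 1.84×(80.7−38.1) + 358.0 + 1.26×(146−80.7) = 518.66 kJ/kg
Q = 535000 kJ/min = 8916.7 kJ/s = 8916.7 kJ/s
ṁ = Q/Δh = 8916.7 / 518.66 = 17.192 kg/s

ṁ = 17.2 kg/s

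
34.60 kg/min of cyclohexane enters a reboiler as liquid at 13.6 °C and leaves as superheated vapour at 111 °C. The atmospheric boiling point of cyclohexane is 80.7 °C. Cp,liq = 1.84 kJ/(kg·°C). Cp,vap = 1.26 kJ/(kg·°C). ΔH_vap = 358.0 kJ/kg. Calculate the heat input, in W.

liquid 13.6→80.7 °C: 123.46 kJ/kg
vaporisation at 80.7 °C: 358 kJ/kg
vapour 80.7→111 °C: 38.178 kJ/kg
Δh = 123.46 + 358 + 38.178 = 519.64 kJ/kg
Q = ṁ·Δh = 34.60 kg/min × 519.64 kJ/kg = 17980 kJ/min
|Q| = 299.66 kW = 299660 W

Q = 300000 W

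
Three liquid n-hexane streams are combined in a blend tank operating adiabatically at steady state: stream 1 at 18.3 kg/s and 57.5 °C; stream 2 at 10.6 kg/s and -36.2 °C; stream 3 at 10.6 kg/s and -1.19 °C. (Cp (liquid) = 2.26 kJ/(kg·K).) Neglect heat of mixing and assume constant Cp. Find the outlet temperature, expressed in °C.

No heat crosses the boundary, so H_out = H_in.
Σ ṁᵢCp,ᵢTᵢ = 18.3×2.26×57.5 + 10.6×2.26×-36.2 + 10.6×2.26×-1.19 = 1482.4
Σ ṁᵢCp,ᵢ = 18.3×2.26 + 10.6×2.26 + 10.6×2.26 = 89.27
T_out = 1482.4 / 89.27 = 16.605 °C

T_out = 16.6 °C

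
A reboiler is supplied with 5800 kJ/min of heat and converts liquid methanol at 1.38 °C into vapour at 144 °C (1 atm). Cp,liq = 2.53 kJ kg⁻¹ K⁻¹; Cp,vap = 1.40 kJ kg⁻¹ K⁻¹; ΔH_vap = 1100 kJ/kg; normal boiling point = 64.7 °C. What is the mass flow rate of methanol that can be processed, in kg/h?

ṁ = 254 kg/h

Δh = 2.53×(64.7−1.38) + 1100 + 1.40×(144−64.7) = 1371.2 kJ/kg
Q = 5800 kJ/min = 96.667 kJ/s = 348000 kJ/h
ṁ = Q/Δh = 348000 / 1371.2 = 253.79 kg/h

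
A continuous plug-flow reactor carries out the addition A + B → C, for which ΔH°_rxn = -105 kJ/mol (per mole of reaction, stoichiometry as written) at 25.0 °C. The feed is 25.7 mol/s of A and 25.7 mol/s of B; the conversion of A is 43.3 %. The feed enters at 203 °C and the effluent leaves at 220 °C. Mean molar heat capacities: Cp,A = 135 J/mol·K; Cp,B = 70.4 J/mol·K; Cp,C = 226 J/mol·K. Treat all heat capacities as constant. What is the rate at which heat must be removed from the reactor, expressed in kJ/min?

Extent of reaction ξ = 0.433 × 25.7 = 11.128 mol/s
Reaction term: ξ·ΔH°_rxn = 11.128 × -105 = -1168.5 kJ/s
Sensible, feed 203→25 °C: -939.62 kJ/s
Outlet flows (mol/s): A 14.572, B 14.572, C 11.128
Sensible, products 25→220 °C: 1074.1 kJ/s
Q = ΔH = -1034 kJ/s = -1034 kW
Heat removed = 62041 kJ/min

Q_out = 62000 kJ/min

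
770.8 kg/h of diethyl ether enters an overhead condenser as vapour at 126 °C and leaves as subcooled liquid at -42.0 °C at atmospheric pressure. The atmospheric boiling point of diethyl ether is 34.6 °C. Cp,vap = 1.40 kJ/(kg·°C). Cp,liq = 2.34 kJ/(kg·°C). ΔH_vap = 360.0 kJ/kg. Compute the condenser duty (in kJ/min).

Q_c = 8570 kJ/min

vapour 126→34.6 °C: -127.96 kJ/kg
condensation at 34.6 °C: -360 kJ/kg
liquid 34.6→-42.0 °C: -179.24 kJ/kg
Δh = -127.96 + -360 + -179.24 = -667.2 kJ/kg
Q = ṁ·Δh = 770.8 kg/h × -667.2 kJ/kg = -514280 kJ/h
|Q| = 142.86 kW = 8571.3 kJ/min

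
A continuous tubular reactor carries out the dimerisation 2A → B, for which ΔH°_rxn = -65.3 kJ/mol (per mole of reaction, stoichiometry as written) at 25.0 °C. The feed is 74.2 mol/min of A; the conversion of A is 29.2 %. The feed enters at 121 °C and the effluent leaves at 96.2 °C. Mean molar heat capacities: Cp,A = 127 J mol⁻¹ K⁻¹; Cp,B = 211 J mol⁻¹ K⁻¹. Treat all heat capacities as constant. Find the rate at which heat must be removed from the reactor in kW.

Q_out = 16.2 kW

Extent of reaction ξ = 0.292 × 74.2 / 2 = 10.833 mol/min
Reaction term: ξ·ΔH°_rxn = 10.833 × -65.3 = -707.41 kJ/min
Sensible, feed 121→25 °C: -904.65 kJ/min
Outlet flows (mol/min): A 52.534, B 10.833
Sensible, products 25→96.2 °C: 637.78 kJ/min
Q = ΔH = -974.28 kJ/min = -16.238 kW
Heat removed = 16.238 kW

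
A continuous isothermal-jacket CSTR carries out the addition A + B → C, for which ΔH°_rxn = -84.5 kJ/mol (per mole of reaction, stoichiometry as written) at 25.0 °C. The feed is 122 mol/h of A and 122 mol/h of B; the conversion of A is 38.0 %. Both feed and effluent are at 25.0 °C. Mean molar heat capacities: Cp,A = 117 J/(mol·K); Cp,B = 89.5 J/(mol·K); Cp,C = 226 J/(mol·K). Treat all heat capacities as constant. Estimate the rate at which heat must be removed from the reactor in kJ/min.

Q_out = 65.3 kJ/min

Extent of reaction ξ = 0.380 × 122 = 46.36 mol/h
Reaction term: ξ·ΔH°_rxn = 46.36 × -84.5 = -3917.4 kJ/h
Q = ΔH = -3917.4 kJ/h = -1.0882 kW
Heat removed = 65.29 kJ/min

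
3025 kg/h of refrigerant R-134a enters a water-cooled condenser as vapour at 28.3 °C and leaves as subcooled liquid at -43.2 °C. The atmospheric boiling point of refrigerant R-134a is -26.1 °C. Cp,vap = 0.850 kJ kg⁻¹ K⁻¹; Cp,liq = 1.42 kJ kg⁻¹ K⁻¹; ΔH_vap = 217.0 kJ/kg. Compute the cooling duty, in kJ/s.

vapour 28.3→-26.1 °C: -46.24 kJ/kg
condensation at -26.1 °C: -217 kJ/kg
liquid -26.1→-43.2 °C: -24.282 kJ/kg
Δh = -46.24 + -217 + -24.282 = -287.52 kJ/kg
Q = ṁ·Δh = 3025 kg/h × -287.52 kJ/kg = -869750 kJ/h
|Q| = 241.6 kW

Q_c = 242 kJ/s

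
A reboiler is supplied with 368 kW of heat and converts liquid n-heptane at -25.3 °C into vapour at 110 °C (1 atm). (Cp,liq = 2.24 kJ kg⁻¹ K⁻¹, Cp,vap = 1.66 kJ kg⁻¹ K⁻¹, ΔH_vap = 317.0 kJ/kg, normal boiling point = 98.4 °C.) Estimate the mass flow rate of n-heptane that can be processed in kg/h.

Δh = 2.24×(98.4−-25.3) + 317.0 + 1.66×(110−98.4) = 613.34 kJ/kg
Q = 368 kW = 368 kJ/s = 1.3248e+06 kJ/h
ṁ = Q/Δh = 1.3248e+06 / 613.34 = 2160 kg/h

ṁ = 2160 kg/h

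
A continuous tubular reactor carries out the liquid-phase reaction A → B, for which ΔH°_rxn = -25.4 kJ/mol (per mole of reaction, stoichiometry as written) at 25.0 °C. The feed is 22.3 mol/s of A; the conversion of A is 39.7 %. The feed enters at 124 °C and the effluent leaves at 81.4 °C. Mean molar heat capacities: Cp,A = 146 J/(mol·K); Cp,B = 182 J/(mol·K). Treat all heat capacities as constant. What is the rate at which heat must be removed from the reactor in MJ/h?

Extent of reaction ξ = 0.397 × 22.3 = 8.8531 mol/s
Reaction term: ξ·ΔH°_rxn = 8.8531 × -25.4 = -224.87 kJ/s
Sensible, feed 124→25 °C: -322.32 kJ/s
Outlet flows (mol/s): A 13.447, B 8.8531
Sensible, products 25→81.4 °C: 201.6 kJ/s
Q = ΔH = -345.59 kJ/s = -345.59 kW
Heat removed = 1244.1 MJ/h

Q_out = 1240 MJ/h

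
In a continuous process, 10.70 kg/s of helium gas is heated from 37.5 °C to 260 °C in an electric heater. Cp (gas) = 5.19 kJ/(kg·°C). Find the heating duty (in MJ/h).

Q = ṁ·Cp·ΔT = 10.70 × 5.19 × (260 − 37.5) = 12356 kJ/s
Heating duty = 44482 MJ/h

Q = 44500 MJ/h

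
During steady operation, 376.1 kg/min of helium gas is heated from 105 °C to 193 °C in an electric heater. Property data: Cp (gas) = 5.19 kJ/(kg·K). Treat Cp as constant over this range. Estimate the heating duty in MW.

Q = 2.86 MW

Q = ṁ·Cp·ΔT = 376.1 × 5.19 × (193 − 105) = 171770 kJ/min
Converting: 171770 / 60 s = 2862.9 kW
Heating duty = 2.8629 MW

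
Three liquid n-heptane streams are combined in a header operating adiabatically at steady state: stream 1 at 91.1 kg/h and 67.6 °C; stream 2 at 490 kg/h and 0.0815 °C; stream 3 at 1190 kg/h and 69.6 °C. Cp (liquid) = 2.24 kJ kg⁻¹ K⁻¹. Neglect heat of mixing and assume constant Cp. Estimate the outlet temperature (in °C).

Adiabatic, steady state ⇒ Σ ṁᵢCp,ᵢ(T_out − Tᵢ) = 0
Σ ṁᵢCp,ᵢTᵢ = 91.1×2.24×67.6 + 490×2.24×0.0815 + 1190×2.24×69.6 = 199410
Σ ṁᵢCp,ᵢ = 91.1×2.24 + 490×2.24 + 1190×2.24 = 3967.3
T_out = 199410 / 3967.3 = 50.264 °C

T_out = 50.3 °C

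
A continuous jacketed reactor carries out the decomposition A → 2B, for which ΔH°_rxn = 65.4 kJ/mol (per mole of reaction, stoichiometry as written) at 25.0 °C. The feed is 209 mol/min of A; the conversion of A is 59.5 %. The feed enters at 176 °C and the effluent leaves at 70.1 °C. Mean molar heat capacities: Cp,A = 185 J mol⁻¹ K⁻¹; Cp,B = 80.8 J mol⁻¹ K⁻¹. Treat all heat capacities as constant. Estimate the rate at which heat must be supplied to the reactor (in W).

Extent of reaction ξ = 0.595 × 209 = 124.35 mol/min
Reaction term: ξ·ΔH°_rxn = 124.35 × 65.4 = 8132.8 kJ/min
Sensible, feed 176→25 °C: -5838.4 kJ/min
Outlet flows (mol/min): A 84.645, B 248.71
Sensible, products 25→70.1 °C: 1612.6 kJ/min
Q = ΔH = 3907 kJ/min = 65.116 kW
Heat supplied = 65116 W

Q_in = 65100 W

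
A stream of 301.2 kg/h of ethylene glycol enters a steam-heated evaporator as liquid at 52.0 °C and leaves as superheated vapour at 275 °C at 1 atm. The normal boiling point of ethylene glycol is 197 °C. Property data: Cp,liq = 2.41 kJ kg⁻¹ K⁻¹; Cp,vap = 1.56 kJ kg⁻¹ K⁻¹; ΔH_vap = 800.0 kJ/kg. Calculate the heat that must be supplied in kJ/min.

liquid 52.0→197 °C: 349.45 kJ/kg
vaporisation at 197 °C: 800 kJ/kg
vapour 197→275 °C: 121.68 kJ/kg
Δh = 349.45 + 800 + 121.68 = 1271.1 kJ/kg
Q = ṁ·Δh = 301.2 kg/h × 1271.1 kJ/kg = 382860 kJ/h
|Q| = 106.35 kW = 6381.1 kJ/min

Q = 6380 kJ/min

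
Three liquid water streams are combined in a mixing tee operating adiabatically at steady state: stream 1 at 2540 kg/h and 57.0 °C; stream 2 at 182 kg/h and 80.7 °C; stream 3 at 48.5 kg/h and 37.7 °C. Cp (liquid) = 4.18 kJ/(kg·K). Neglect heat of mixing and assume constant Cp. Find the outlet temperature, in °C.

Adiabatic, steady state ⇒ Σ ṁᵢCp,ᵢ(T_out − Tᵢ) = 0
T_out = Σ ṁᵢCp,ᵢTᵢ / Σ ṁᵢCp,ᵢ
      = 674220 / 11581 = 58.219 °C

T_out = 58.2 °C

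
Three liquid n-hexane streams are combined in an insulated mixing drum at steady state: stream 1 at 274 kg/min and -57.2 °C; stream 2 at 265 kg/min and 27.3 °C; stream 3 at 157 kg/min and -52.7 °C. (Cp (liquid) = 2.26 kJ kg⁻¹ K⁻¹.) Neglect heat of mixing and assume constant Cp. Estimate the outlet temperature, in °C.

T_out = -24.0 °C

Adiabatic, steady state ⇒ Σ ṁᵢCp,ᵢ(T_out − Tᵢ) = 0
T_out = Σ ṁᵢCp,ᵢTᵢ / Σ ṁᵢCp,ᵢ
      = -37770 / 1573 = -24.012 °C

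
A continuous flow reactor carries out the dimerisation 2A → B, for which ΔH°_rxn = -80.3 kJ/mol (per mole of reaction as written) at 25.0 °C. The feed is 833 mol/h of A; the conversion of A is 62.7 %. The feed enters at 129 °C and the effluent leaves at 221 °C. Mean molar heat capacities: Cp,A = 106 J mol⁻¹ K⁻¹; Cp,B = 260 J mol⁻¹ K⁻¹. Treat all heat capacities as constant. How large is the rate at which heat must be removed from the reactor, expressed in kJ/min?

Extent of reaction ξ = 0.627 × 833 / 2 = 261.15 mol/h
Reaction term: ξ·ΔH°_rxn = 261.15 × -80.3 = -20970 kJ/h
Sensible, feed 129→25 °C: -9183 kJ/h
Outlet flows (mol/h): A 310.71, B 261.15
Sensible, products 25→221 °C: 19763 kJ/h
Q = ΔH = -10390 kJ/h = -2.886 kW
Heat removed = 173.16 kJ/min

Q_out = 173 kJ/min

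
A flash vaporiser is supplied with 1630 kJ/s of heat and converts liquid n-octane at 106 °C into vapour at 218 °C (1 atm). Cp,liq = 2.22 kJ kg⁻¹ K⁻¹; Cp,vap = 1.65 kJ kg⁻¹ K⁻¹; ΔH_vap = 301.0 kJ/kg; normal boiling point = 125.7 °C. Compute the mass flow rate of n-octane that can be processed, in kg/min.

Δh = 2.22×(125.7−106) + 301.0 + 1.65×(218−125.7) = 497.03 kJ/kg
Q = 1630 kJ/s = 1630 kJ/s = 97800 kJ/min
ṁ = Q/Δh = 97800 / 497.03 = 196.77 kg/min

ṁ = 197 kg/min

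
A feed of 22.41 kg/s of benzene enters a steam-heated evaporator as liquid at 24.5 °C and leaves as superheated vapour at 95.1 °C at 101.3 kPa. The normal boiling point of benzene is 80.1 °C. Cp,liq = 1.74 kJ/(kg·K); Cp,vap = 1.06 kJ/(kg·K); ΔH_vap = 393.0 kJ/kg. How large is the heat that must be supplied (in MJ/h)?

liquid 24.5→80.1 °C: 96.744 kJ/kg
vaporisation at 80.1 °C: 393 kJ/kg
vapour 80.1→95.1 °C: 15.9 kJ/kg
Δh = 96.744 + 393 + 15.9 = 505.64 kJ/kg
Q = ṁ·Δh = 22.41 kg/s × 505.64 kJ/kg = 11331 kJ/s
|Q| = 11331 kW = 40793 MJ/h

Q = 40800 MJ/h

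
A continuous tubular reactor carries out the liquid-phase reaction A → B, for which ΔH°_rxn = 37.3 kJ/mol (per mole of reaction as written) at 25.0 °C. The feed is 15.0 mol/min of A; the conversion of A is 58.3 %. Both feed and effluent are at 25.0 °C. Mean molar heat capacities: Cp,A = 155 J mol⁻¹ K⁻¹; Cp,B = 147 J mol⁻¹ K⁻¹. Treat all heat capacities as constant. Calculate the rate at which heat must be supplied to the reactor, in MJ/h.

Q_in = 19.6 MJ/h

Extent of reaction ξ = 0.583 × 15.0 = 8.745 mol/min
Reaction term: ξ·ΔH°_rxn = 8.745 × 37.3 = 326.19 kJ/min
Q = ΔH = 326.19 kJ/min = 5.4365 kW
Heat supplied = 19.571 MJ/h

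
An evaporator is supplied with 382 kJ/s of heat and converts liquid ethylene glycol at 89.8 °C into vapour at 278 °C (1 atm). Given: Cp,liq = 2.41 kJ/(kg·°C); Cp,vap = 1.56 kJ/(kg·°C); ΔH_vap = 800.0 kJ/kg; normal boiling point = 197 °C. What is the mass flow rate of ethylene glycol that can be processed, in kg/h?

Δh = 2.41×(197−89.8) + 800.0 + 1.56×(278−197) = 1184.7 kJ/kg
Q = 382 kJ/s = 382 kJ/s = 1.3752e+06 kJ/h
ṁ = Q/Δh = 1.3752e+06 / 1184.7 = 1160.8 kg/h

ṁ = 1160 kg/h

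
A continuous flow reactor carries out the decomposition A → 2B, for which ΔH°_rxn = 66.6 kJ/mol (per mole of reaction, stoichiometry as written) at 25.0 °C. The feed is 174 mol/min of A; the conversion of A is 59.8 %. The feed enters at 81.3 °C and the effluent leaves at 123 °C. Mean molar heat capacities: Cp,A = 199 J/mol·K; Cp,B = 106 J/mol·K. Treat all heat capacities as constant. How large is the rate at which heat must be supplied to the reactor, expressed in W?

Extent of reaction ξ = 0.598 × 174 = 104.05 mol/min
Reaction term: ξ·ΔH°_rxn = 104.05 × 66.6 = 6929.9 kJ/min
Sensible, feed 81.3→25 °C: -1949.4 kJ/min
Outlet flows (mol/min): A 69.948, B 208.1
Sensible, products 25→123 °C: 3525.9 kJ/min
Q = ΔH = 8506.3 kJ/min = 141.77 kW
Heat supplied = 141770 W

Q_in = 142000 W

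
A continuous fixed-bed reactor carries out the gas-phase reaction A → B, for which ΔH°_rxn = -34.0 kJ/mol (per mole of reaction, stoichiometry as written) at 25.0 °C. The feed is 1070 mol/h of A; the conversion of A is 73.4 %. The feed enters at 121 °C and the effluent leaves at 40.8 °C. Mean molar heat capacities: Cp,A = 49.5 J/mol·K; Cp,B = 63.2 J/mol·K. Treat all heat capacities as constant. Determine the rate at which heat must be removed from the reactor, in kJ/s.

Q_out = 8.55 kJ/s

Extent of reaction ξ = 0.734 × 1070 = 785.38 mol/h
Reaction term: ξ·ΔH°_rxn = 785.38 × -34.0 = -26703 kJ/h
Sensible, feed 121→25 °C: -5084.6 kJ/h
Outlet flows (mol/h): A 284.62, B 785.38
Sensible, products 25→40.8 °C: 1006.9 kJ/h
Q = ΔH = -30781 kJ/h = -8.5502 kW
Heat removed = 8.5502 kJ/s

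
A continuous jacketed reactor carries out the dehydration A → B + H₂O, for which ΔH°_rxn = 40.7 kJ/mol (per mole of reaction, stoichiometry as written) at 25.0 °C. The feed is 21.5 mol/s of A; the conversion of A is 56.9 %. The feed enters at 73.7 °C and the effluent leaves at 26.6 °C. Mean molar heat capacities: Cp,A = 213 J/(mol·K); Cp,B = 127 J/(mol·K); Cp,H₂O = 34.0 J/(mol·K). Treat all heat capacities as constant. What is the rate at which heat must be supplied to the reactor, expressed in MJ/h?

Q_in = 1010 MJ/h

Extent of reaction ξ = 0.569 × 21.5 = 12.233 mol/s
Reaction term: ξ·ΔH°_rxn = 12.233 × 40.7 = 497.9 kJ/s
Sensible, feed 73.7→25 °C: -223.02 kJ/s
Outlet flows (mol/s): A 9.2665, B 12.233, H₂O 12.233
Sensible, products 25→26.6 °C: 6.3094 kJ/s
Q = ΔH = 281.19 kJ/s = 281.19 kW
Heat supplied = 1012.3 MJ/h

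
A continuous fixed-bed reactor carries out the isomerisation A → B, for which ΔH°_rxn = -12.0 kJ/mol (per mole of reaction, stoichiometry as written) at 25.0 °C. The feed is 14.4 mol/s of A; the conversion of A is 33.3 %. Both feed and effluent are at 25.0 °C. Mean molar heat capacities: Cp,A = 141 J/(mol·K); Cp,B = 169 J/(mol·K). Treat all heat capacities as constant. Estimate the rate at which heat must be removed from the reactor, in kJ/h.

Extent of reaction ξ = 0.333 × 14.4 = 4.7952 mol/s
Reaction term: ξ·ΔH°_rxn = 4.7952 × -12.0 = -57.542 kJ/s
Q = ΔH = -57.542 kJ/s = -57.542 kW
Heat removed = 207150 kJ/h

Q_out = 207000 kJ/h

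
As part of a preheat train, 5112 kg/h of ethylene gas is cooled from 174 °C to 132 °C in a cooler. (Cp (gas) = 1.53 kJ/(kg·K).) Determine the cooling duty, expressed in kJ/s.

Q_c = 91.2 kJ/s

Q = ṁ·Cp·ΔT = 5112 × 1.53 × (132 − 174) = -328500 kJ/h
Converting: 328500 / 3600 s = 91.249 kW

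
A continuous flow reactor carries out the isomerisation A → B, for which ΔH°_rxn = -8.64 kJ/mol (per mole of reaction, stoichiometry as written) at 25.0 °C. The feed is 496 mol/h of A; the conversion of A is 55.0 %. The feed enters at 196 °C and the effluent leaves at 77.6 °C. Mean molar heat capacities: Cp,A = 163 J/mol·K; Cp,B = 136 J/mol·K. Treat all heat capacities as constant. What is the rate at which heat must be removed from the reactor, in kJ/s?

Extent of reaction ξ = 0.550 × 496 = 272.8 mol/h
Reaction term: ξ·ΔH°_rxn = 272.8 × -8.64 = -2357 kJ/h
Sensible, feed 196→25 °C: -13825 kJ/h
Outlet flows (mol/h): A 223.2, B 272.8
Sensible, products 25→77.6 °C: 3865.2 kJ/h
Q = ΔH = -12317 kJ/h = -3.4213 kW
Heat removed = 3.4213 kJ/s

Q_out = 3.42 kJ/s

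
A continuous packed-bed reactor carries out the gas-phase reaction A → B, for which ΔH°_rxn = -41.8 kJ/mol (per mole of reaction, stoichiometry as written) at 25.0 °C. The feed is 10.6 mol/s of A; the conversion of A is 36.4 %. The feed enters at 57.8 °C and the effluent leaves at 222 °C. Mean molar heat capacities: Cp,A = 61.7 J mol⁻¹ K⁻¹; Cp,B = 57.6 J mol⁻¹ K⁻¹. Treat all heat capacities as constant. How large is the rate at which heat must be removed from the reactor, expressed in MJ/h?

Q_out = 205 MJ/h

Extent of reaction ξ = 0.364 × 10.6 = 3.8584 mol/s
Reaction term: ξ·ΔH°_rxn = 3.8584 × -41.8 = -161.28 kJ/s
Sensible, feed 57.8→25 °C: -21.452 kJ/s
Outlet flows (mol/s): A 6.7416, B 3.8584
Sensible, products 25→222 °C: 125.73 kJ/s
Q = ΔH = -57.007 kJ/s = -57.007 kW
Heat removed = 205.23 MJ/h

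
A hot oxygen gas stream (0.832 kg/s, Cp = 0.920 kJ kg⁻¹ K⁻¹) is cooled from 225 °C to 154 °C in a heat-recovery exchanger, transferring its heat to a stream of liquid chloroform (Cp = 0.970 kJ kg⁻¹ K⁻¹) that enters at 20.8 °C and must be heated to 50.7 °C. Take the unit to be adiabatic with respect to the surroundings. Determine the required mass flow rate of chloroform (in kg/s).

ṁ_c = 1.87 kg/s

Heat released by hot stream: Q = 0.832 × 0.920 × (225 − 154) = 54.346 kJ/s
Energy balance on cold side (adiabatic exchanger): Q = ṁ_c·Cp_c·(T_c,out − T_c,in)
ṁ_c = 54.346 / [0.970 × (50.7 − 20.8)] = 1.8738 kg/s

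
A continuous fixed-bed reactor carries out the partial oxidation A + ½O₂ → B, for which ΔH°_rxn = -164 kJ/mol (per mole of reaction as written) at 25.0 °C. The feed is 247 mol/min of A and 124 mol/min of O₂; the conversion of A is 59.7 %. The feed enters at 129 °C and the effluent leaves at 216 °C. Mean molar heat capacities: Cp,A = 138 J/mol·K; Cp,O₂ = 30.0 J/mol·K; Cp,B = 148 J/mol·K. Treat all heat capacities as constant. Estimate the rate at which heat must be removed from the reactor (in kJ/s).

Extent of reaction ξ = 0.597 × 247 = 147.46 mol/min
Reaction term: ξ·ΔH°_rxn = 147.46 × -164 = -24183 kJ/min
Sensible, feed 129→25 °C: -3931.8 kJ/min
Outlet flows (mol/min): A 99.541, O₂ 50.27, B 147.46
Sensible, products 25→216 °C: 7080.1 kJ/min
Q = ΔH = -21035 kJ/min = -350.58 kW
Heat removed = 350.58 kJ/s

Q_out = 351 kJ/s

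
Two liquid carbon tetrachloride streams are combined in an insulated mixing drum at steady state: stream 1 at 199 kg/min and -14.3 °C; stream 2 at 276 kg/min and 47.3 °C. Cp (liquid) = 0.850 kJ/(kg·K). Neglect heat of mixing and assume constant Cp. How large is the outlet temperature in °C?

T_out = 21.5 °C

Adiabatic, steady state ⇒ Σ ṁᵢCp,ᵢ(T_out − Tᵢ) = 0
Σ ṁᵢCp,ᵢTᵢ = 199×0.850×-14.3 + 276×0.850×47.3 = 8677.7
Σ ṁᵢCp,ᵢ = 199×0.850 + 276×0.850 = 403.75
T_out = 8677.7 / 403.75 = 21.493 °C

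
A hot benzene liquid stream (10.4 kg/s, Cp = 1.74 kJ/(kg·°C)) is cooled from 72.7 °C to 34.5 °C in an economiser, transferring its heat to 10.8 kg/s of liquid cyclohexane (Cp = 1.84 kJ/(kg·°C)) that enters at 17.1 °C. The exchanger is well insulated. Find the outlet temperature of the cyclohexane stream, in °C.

T_c,out = 51.9 °C

Heat released by hot stream: Q = 10.4 × 1.74 × (72.7 − 34.5) = 691.27 kJ/s
Energy balance on cold side (adiabatic exchanger): Q = ṁ_c·Cp_c·(T_c,out − T_c,in)
T_c,out = 17.1 + 691.27/(10.8 × 1.84) = 51.886 °C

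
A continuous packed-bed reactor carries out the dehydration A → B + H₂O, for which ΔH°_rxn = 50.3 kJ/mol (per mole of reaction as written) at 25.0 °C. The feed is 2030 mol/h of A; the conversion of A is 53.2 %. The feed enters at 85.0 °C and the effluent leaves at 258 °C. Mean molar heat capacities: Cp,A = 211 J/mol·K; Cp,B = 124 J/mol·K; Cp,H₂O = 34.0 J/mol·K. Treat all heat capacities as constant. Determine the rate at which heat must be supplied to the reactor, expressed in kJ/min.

Extent of reaction ξ = 0.532 × 2030 = 1080 mol/h
Reaction term: ξ·ΔH°_rxn = 1080 × 50.3 = 54322 kJ/h
Sensible, feed 85.0→25 °C: -25700 kJ/h
Outlet flows (mol/h): A 950.04, B 1080, H₂O 1080
Sensible, products 25→258 °C: 86464 kJ/h
Q = ΔH = 115090 kJ/h = 31.969 kW
Heat supplied = 1918.1 kJ/min

Q_in = 1920 kJ/min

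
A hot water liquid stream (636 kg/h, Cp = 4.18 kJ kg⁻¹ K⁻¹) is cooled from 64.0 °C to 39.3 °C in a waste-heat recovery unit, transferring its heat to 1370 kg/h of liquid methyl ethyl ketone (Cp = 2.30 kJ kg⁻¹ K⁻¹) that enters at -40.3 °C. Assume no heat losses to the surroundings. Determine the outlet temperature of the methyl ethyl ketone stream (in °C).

Heat released by hot stream: Q = 636 × 4.18 × (64.0 − 39.3) = 65664 kJ/h
Energy balance on cold side (adiabatic exchanger): Q = ṁ_c·Cp_c·(T_c,out − T_c,in)
T_c,out = -40.3 + 65664/(1370 × 2.30) = -19.461 °C

T_c,out = -19.5 °C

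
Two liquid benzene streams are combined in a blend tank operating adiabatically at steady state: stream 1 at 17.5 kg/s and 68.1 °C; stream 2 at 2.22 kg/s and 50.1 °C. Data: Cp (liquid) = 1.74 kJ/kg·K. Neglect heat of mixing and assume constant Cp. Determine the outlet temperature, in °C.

Adiabatic, steady state ⇒ Σ ṁᵢCp,ᵢ(T_out − Tᵢ) = 0
Σ ṁᵢCp,ᵢTᵢ = 17.5×1.74×68.1 + 2.22×1.74×50.1 = 2267.2
Σ ṁᵢCp,ᵢ = 17.5×1.74 + 2.22×1.74 = 34.313
T_out = 2267.2 / 34.313 = 66.074 °C

T_out = 66.1 °C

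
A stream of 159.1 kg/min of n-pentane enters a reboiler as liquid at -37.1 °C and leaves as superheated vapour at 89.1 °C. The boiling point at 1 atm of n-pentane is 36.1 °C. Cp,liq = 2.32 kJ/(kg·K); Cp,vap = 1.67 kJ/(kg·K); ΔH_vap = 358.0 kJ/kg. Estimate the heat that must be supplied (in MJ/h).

Q = 5880 MJ/h

liquid -37.1→36.1 °C: 169.82 kJ/kg
vaporisation at 36.1 °C: 358 kJ/kg
vapour 36.1→89.1 °C: 88.51 kJ/kg
Δh = 169.82 + 358 + 88.51 = 616.33 kJ/kg
Q = ṁ·Δh = 159.1 kg/min × 616.33 kJ/kg = 98059 kJ/min
|Q| = 1634.3 kW = 5883.5 MJ/h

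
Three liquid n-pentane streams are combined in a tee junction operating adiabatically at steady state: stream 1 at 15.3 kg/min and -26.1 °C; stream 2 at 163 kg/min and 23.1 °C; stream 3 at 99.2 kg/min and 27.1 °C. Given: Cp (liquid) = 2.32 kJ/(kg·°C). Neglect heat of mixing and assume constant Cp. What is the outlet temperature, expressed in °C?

T_out = 21.8 °C

Adiabatic, steady state ⇒ Σ ṁᵢCp,ᵢ(T_out − Tᵢ) = 0
Σ ṁᵢCp,ᵢTᵢ = 15.3×2.32×-26.1 + 163×2.32×23.1 + 99.2×2.32×27.1 = 14046
Σ ṁᵢCp,ᵢ = 15.3×2.32 + 163×2.32 + 99.2×2.32 = 643.8
T_out = 14046 / 643.8 = 21.817 °C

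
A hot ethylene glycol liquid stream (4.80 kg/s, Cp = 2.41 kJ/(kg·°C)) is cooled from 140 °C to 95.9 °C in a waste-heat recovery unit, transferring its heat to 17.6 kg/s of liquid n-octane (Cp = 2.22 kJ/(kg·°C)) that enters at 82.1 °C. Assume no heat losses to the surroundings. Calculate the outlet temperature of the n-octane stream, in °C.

Heat released by hot stream: Q = 4.80 × 2.41 × (140 − 95.9) = 510.15 kJ/s
Energy balance on cold side (adiabatic exchanger): Q = ṁ_c·Cp_c·(T_c,out − T_c,in)
T_c,out = 82.1 + 510.15/(17.6 × 2.22) = 95.157 °C

T_c,out = 95.2 °C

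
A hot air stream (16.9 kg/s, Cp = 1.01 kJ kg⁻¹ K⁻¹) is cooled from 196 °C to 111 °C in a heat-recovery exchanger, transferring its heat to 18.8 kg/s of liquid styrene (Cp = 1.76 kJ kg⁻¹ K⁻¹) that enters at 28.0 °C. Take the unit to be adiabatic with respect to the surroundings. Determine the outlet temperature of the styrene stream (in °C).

T_c,out = 71.8 °C

Heat released by hot stream: Q = 16.9 × 1.01 × (196 − 111) = 1450.9 kJ/s
Energy balance on cold side (adiabatic exchanger): Q = ṁ_c·Cp_c·(T_c,out − T_c,in)
T_c,out = 28.0 + 1450.9/(18.8 × 1.76) = 71.849 °C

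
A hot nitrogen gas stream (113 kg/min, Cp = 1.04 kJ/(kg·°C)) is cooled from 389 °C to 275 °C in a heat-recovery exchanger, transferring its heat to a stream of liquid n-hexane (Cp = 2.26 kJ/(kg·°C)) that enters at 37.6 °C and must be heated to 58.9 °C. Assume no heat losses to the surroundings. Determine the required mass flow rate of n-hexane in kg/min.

Heat released by hot stream: Q = 113 × 1.04 × (389 − 275) = 13397 kJ/min
Energy balance on cold side (adiabatic exchanger): Q = ṁ_c·Cp_c·(T_c,out − T_c,in)
ṁ_c = 13397 / [2.26 × (58.9 − 37.6)] = 278.31 kg/min

ṁ_c = 278 kg/min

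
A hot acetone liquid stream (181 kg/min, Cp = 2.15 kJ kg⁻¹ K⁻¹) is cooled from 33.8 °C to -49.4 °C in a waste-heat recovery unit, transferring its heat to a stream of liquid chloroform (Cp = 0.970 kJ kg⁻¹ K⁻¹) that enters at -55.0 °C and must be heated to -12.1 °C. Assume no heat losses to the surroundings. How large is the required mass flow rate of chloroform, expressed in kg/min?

Heat released by hot stream: Q = 181 × 2.15 × (33.8 − -49.4) = 32377 kJ/min
Energy balance on cold side (adiabatic exchanger): Q = ṁ_c·Cp_c·(T_c,out − T_c,in)
ṁ_c = 32377 / [0.970 × (-12.1 − -55.0)] = 778.06 kg/min

ṁ_c = 778 kg/min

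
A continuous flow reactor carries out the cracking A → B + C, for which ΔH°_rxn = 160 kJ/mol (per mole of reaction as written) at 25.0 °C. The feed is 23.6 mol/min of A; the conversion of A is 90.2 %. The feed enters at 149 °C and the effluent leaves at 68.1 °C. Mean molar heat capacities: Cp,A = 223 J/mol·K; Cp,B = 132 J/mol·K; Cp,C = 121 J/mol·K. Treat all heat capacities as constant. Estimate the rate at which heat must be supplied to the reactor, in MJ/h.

Q_in = 180 MJ/h

Extent of reaction ξ = 0.902 × 23.6 = 21.287 mol/min
Reaction term: ξ·ΔH°_rxn = 21.287 × 160 = 3406 kJ/min
Sensible, feed 149→25 °C: -652.59 kJ/min
Outlet flows (mol/min): A 2.3128, B 21.287, C 21.287
Sensible, products 25→68.1 °C: 254.35 kJ/min
Q = ΔH = 3007.7 kJ/min = 50.129 kW
Heat supplied = 180.46 MJ/h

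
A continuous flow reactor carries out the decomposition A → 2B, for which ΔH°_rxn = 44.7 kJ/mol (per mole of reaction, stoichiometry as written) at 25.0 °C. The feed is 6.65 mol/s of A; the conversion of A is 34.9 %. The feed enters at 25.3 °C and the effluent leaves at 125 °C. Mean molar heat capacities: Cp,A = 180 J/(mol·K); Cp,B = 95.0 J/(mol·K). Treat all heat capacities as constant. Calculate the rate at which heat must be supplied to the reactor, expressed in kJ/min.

Q_in = 13500 kJ/min

Extent of reaction ξ = 0.349 × 6.65 = 2.3209 mol/s
Reaction term: ξ·ΔH°_rxn = 2.3209 × 44.7 = 103.74 kJ/s
Sensible, feed 25.3→25 °C: -0.3591 kJ/s
Outlet flows (mol/s): A 4.3292, B 4.6417
Sensible, products 25→125 °C: 122.02 kJ/s
Q = ΔH = 225.4 kJ/s = 225.4 kW
Heat supplied = 13524 kJ/min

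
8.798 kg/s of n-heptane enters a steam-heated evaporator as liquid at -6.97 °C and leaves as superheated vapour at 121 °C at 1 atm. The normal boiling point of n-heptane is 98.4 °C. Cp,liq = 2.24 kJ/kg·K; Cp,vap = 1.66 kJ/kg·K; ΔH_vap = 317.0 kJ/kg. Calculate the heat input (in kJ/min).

Q = 312000 kJ/min

liquid -6.97→98.4 °C: 236.03 kJ/kg
vaporisation at 98.4 °C: 317 kJ/kg
vapour 98.4→121 °C: 37.516 kJ/kg
Δh = 236.03 + 317 + 37.516 = 590.54 kJ/kg
Q = ṁ·Δh = 8.798 kg/s × 590.54 kJ/kg = 5195.6 kJ/s
|Q| = 5195.6 kW = 311740 kJ/min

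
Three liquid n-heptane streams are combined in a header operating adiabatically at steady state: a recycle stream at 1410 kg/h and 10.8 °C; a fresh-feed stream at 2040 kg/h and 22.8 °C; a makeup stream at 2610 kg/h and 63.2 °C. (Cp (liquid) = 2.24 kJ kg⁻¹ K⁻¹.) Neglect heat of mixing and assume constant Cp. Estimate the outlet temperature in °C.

T_out = 37.4 °C

Adiabatic, steady state ⇒ Σ ṁᵢCp,ᵢ(T_out − Tᵢ) = 0
T_out = Σ ṁᵢCp,ᵢTᵢ / Σ ṁᵢCp,ᵢ
      = 507790 / 13574 = 37.408 °C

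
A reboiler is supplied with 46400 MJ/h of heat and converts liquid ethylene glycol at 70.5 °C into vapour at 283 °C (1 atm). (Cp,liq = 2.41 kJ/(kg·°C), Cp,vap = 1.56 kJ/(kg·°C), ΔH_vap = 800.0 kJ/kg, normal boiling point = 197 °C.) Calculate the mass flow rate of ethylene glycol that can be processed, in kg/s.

Δh = 2.41×(197−70.5) + 800.0 + 1.56×(283−197) = 1239 kJ/kg
Q = 46400 MJ/h = 12889 kJ/s = 12889 kJ/s
ṁ = Q/Δh = 12889 / 1239 = 10.402 kg/s

ṁ = 10.4 kg/s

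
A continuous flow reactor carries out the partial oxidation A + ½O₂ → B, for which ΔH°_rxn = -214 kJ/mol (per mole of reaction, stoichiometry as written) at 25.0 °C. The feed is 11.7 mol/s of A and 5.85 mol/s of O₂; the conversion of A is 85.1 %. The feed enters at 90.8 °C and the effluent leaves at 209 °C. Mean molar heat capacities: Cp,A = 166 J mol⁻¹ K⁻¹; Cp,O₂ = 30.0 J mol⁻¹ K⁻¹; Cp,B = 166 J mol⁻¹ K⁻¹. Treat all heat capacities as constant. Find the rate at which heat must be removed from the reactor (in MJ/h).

Extent of reaction ξ = 0.851 × 11.7 = 9.9567 mol/s
Reaction term: ξ·ΔH°_rxn = 9.9567 × -214 = -2130.7 kJ/s
Sensible, feed 90.8→25 °C: -139.34 kJ/s
Outlet flows (mol/s): A 1.7433, O₂ 0.87165, B 9.9567
Sensible, products 25→209 °C: 362.18 kJ/s
Q = ΔH = -1907.9 kJ/s = -1907.9 kW
Heat removed = 6868.4 MJ/h

Q_out = 6870 MJ/h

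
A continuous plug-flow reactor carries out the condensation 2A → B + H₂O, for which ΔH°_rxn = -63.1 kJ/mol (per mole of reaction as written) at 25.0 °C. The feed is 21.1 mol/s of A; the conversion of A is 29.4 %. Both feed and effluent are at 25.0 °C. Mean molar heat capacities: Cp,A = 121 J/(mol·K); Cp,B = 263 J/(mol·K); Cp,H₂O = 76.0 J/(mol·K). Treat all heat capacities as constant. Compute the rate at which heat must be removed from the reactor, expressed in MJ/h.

Extent of reaction ξ = 0.294 × 21.1 / 2 = 3.1017 mol/s
Reaction term: ξ·ΔH°_rxn = 3.1017 × -63.1 = -195.72 kJ/s
Q = ΔH = -195.72 kJ/s = -195.72 kW
Heat removed = 704.58 MJ/h

Q_out = 705 MJ/h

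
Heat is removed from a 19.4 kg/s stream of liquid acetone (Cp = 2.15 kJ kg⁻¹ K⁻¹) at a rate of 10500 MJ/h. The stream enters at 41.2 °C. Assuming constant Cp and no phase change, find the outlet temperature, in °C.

Q = 10500 MJ/h = 2916.7 kJ/s
ΔT = Q/(ṁ·Cp) = 2916.7/(19.4×2.15) = 69.927 K
T_out = 41.2 − 69.927 = -28.727 °C

T_out = -28.7 °C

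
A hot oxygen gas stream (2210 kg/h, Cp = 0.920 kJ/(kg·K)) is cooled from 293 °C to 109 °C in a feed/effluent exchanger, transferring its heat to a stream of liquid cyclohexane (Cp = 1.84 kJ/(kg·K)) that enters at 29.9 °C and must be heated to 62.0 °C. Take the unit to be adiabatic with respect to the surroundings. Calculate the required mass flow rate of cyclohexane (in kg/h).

Heat released by hot stream: Q = 2210 × 0.920 × (293 − 109) = 374110 kJ/h
Energy balance on cold side (adiabatic exchanger): Q = ṁ_c·Cp_c·(T_c,out − T_c,in)
ṁ_c = 374110 / [1.84 × (62.0 − 29.9)] = 6334 kg/h

ṁ_c = 6330 kg/h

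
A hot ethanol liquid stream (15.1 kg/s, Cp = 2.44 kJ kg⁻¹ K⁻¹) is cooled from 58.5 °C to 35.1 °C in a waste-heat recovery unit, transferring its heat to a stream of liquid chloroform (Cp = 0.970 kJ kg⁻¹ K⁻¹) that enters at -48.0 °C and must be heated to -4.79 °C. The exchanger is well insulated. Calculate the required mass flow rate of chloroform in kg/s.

Heat released by hot stream: Q = 15.1 × 2.44 × (58.5 − 35.1) = 862.15 kJ/s
Energy balance on cold side (adiabatic exchanger): Q = ṁ_c·Cp_c·(T_c,out − T_c,in)
ṁ_c = 862.15 / [0.970 × (-4.79 − -48.0)] = 20.57 kg/s

ṁ_c = 20.6 kg/s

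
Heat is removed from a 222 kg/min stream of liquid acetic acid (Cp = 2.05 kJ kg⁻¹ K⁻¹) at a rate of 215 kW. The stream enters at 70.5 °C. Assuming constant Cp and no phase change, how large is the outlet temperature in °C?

T_out = 42.2 °C

Q = 215 kW = 12900 kJ/min
ΔT = Q/(ṁ·Cp) = 12900/(222×2.05) = 28.345 K
T_out = 70.5 − 28.345 = 42.155 °C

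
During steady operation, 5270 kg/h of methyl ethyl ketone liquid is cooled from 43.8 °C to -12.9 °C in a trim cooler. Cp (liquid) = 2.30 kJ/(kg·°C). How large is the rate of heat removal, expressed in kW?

Q = ṁ·Cp·ΔT = 5270 × 2.30 × (-12.9 − 43.8) = -687260 kJ/h
Converting: 687260 / 3600 s = 190.91 kW

Q_c = 191 kW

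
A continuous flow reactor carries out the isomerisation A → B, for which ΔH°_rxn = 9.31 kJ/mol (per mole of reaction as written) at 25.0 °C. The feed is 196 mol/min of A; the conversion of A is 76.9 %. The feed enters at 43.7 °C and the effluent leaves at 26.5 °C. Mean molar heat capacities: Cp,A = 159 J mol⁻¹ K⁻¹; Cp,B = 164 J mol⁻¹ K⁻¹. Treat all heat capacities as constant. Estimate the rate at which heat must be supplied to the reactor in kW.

Extent of reaction ξ = 0.769 × 196 = 150.72 mol/min
Reaction term: ξ·ΔH°_rxn = 150.72 × 9.31 = 1403.2 kJ/min
Sensible, feed 43.7→25 °C: -582.77 kJ/min
Outlet flows (mol/min): A 45.276, B 150.72
Sensible, products 25→26.5 °C: 47.876 kJ/min
Q = ΔH = 868.35 kJ/min = 14.473 kW
Heat supplied = 14.473 kW

Q_in = 14.5 kW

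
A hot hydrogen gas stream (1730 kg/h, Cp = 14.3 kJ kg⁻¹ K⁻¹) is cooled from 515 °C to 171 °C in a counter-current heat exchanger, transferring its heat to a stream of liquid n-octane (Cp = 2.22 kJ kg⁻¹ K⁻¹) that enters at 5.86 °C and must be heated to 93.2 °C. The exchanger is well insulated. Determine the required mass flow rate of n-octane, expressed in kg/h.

ṁ_c = 43900 kg/h

Heat released by hot stream: Q = 1730 × 14.3 × (515 − 171) = 8.5102e+06 kJ/h
Energy balance on cold side (adiabatic exchanger): Q = ṁ_c·Cp_c·(T_c,out − T_c,in)
ṁ_c = 8.5102e+06 / [2.22 × (93.2 − 5.86)] = 43891 kg/h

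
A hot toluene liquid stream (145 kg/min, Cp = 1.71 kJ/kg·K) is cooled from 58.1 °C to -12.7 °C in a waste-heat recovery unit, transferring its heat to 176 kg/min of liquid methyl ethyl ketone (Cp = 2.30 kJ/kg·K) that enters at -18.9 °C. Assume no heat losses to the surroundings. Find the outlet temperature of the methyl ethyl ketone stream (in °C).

Heat released by hot stream: Q = 145 × 1.71 × (58.1 − -12.7) = 17555 kJ/min
Energy balance on cold side (adiabatic exchanger): Q = ṁ_c·Cp_c·(T_c,out − T_c,in)
T_c,out = -18.9 + 17555/(176 × 2.30) = 24.467 °C

T_c,out = 24.5 °C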